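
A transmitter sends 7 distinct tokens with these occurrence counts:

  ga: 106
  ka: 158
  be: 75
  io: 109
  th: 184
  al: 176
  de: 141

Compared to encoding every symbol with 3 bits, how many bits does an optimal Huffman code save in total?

184

Fixed-length: 3 bits × 949 symbols = 2847 bits.
Huffman merges:
combine be(75), ga(106) → 181
combine io(109), de(141) → 250
combine ka(158), al(176) → 334
combine 181, th(184) → 365
combine 250, 334 → 584
combine 365, 584 → 949
Huffman total = 181 + 250 + 334 + 365 + 584 + 949 = 2663 bits.
Saving = 2847 − 2663 = 184 bits.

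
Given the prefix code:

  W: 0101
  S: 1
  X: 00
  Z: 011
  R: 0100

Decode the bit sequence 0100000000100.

Read left to right; each codeword is recognised as soon as it completes (prefix code):
  0100→R | 00→X | 00→X | 00→X | 1→S | 00→X
Decoded message: RXXXSX

RXXXSX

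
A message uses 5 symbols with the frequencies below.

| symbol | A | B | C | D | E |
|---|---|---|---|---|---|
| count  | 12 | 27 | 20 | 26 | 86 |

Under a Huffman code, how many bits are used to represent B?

3

Repeatedly merge the two smallest:
A(12) + C(20) → 32
D(26) + B(27) → 53
32 + 53 → 85
85 + E(86) → 171
B sits 3 levels below the root, so its codeword is 3 bits.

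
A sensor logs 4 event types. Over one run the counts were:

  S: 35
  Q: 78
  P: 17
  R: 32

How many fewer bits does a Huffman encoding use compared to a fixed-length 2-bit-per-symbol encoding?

29

Fixed-length: 2 bits × 162 symbols = 324 bits.
Huffman merges:
P(17) + R(32) → 49
S(35) + 49 → 84
Q(78) + 84 → 162
Huffman total = 49 + 84 + 162 = 295 bits.
Saving = 324 − 295 = 29 bits.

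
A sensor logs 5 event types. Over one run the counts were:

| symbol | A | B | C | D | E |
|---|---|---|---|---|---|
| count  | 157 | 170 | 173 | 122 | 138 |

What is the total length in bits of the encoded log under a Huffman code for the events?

1780

Greedily combine the two least-frequent nodes:
combine D(122), E(138) → 260
combine A(157), B(170) → 327
combine C(173), 260 → 433
combine 327, 433 → 760
Total encoded bits = sum of merged weights = 260 + 327 + 433 + 760 = 1780.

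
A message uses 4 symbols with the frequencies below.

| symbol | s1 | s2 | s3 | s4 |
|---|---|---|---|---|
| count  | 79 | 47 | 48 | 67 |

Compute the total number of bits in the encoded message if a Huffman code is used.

Build the Huffman tree bottom-up:
merge s2(47) and s3(48): 95
merge s4(67) and s1(79): 146
merge 95 and 146: 241
The encoded length is the sum of every internal node's weight: 95 + 146 + 241 = 482 bits.

482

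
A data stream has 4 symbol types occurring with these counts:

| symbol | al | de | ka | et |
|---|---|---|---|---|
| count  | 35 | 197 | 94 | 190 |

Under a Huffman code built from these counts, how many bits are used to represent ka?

3

Repeatedly merge the two smallest:
merge al(35) and ka(94): 129
merge 129 and et(190): 319
merge de(197) and 319: 516
ka's leaf is at depth 3, giving a 3-bit codeword.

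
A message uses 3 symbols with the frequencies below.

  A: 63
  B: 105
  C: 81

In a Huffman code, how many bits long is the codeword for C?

2

Huffman merges, smallest pair first:
A(63) + C(81) → 144
B(105) + 144 → 249
C's leaf is at depth 2, giving a 2-bit codeword.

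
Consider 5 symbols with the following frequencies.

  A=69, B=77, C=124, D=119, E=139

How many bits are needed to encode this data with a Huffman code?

1202

Greedily combine the two least-frequent nodes:
combine A(69), B(77) → 146
combine D(119), C(124) → 243
combine E(139), 146 → 285
combine 243, 285 → 528
Total encoded bits = sum of merged weights = 146 + 243 + 285 + 528 = 1202.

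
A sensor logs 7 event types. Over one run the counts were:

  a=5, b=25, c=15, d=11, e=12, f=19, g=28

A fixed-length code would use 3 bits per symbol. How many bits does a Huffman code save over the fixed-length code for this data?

Fixed-length: 3 bits × 115 symbols = 345 bits.
Huffman merges:
a(5) + d(11) → 16
e(12) + c(15) → 27
16 + f(19) → 35
b(25) + 27 → 52
g(28) + 35 → 63
52 + 63 → 115
Huffman total = 16 + 27 + 35 + 52 + 63 + 115 = 308 bits.
Saving = 345 − 308 = 37 bits.

37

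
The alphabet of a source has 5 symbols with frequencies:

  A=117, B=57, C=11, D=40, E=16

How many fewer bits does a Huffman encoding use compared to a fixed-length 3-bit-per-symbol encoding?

264

Fixed-length: 3 bits × 241 symbols = 723 bits.
Huffman merges:
merge C(11) and E(16): 27
merge 27 and D(40): 67
merge B(57) and 67: 124
merge A(117) and 124: 241
Huffman total = 27 + 67 + 124 + 241 = 459 bits.
Saving = 723 − 459 = 264 bits.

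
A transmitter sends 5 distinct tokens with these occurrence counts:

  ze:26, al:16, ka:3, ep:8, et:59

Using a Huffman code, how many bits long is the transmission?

Merge the two smallest weights repeatedly:
merge ka(3) and ep(8): 11
merge 11 and al(16): 27
merge ze(26) and 27: 53
merge 53 and et(59): 112
Total encoded bits = sum of merged weights = 11 + 27 + 53 + 112 = 203.

203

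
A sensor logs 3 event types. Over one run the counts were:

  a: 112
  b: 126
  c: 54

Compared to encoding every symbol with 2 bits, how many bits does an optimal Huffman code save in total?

Fixed-length: 2 bits × 292 symbols = 584 bits.
Huffman merges:
c(54) + a(112) → 166
b(126) + 166 → 292
Huffman total = 166 + 292 = 458 bits.
Saving = 584 − 458 = 126 bits.

126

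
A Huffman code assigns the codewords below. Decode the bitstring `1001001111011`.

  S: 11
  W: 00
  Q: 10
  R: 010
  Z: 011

Read left to right; each codeword is recognised as soon as it completes (prefix code):
  10→Q | 010→R | 011→Z | 11→S | 011→Z
Decoded message: QRZSZ

QRZSZ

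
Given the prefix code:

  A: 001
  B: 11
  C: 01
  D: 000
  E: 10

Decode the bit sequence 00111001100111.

Read left to right; each codeword is recognised as soon as it completes (prefix code):
  001→A | 11→B | 001→A | 10→E | 01→C | 11→B
Decoded message: ABAECB

ABAECB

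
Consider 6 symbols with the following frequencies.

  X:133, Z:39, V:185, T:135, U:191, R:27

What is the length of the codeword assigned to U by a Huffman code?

2

Huffman merges, smallest pair first:
merge R(27) and Z(39): 66
merge 66 and X(133): 199
merge T(135) and V(185): 320
merge U(191) and 199: 390
merge 320 and 390: 710
U sits 2 levels below the root, so its codeword is 2 bits.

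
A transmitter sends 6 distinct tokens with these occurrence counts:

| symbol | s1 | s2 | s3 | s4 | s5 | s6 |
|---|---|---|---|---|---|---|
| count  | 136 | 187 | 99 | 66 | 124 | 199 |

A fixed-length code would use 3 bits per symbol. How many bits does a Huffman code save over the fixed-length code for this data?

Fixed-length: 3 bits × 811 symbols = 2433 bits.
Huffman merges:
merge s4(66) and s3(99): 165
merge s5(124) and s1(136): 260
merge 165 and s2(187): 352
merge s6(199) and 260: 459
merge 352 and 459: 811
Huffman total = 165 + 260 + 352 + 459 + 811 = 2047 bits.
Saving = 2433 − 2047 = 386 bits.

386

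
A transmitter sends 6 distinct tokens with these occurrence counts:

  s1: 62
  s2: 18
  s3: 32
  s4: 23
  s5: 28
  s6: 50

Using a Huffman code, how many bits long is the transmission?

Build the Huffman tree bottom-up:
combine s2(18), s4(23) → 41
combine s5(28), s3(32) → 60
combine 41, s6(50) → 91
combine 60, s1(62) → 122
combine 91, 122 → 213
Each symbol's bit-cost is frequency × depth; summing gives 527 bits (equivalently 41 + 60 + 91 + 122 + 213).

527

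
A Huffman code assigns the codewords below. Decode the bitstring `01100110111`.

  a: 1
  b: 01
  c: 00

bacaabaa

Read left to right; each codeword is recognised as soon as it completes (prefix code):
  01→b | 1→a | 00→c | 1→a | 1→a | 01→b | 1→a | 1→a
Decoded message: bacaabaa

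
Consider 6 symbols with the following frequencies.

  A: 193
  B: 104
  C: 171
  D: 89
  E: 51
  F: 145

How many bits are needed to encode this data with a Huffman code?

Build the Huffman tree bottom-up:
combine E(51), D(89) → 140
combine B(104), 140 → 244
combine F(145), C(171) → 316
combine A(193), 244 → 437
combine 316, 437 → 753
The encoded length is the sum of every internal node's weight: 140 + 244 + 316 + 437 + 753 = 1890 bits.

1890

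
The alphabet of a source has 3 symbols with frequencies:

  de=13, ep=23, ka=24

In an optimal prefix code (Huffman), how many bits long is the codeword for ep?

Build the tree from the bottom:
combine de(13), ep(23) → 36
combine ka(24), 36 → 60
The subtree containing ep is merged 2 times, so code length = 2.

2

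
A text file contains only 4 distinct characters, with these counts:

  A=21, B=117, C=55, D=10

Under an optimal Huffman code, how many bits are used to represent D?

Huffman merges, smallest pair first:
combine D(10), A(21) → 31
combine 31, C(55) → 86
combine 86, B(117) → 203
D sits 3 levels below the root, so its codeword is 3 bits.

3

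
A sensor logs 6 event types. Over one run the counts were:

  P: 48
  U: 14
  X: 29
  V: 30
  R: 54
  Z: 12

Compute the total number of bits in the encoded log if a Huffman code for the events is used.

455

Greedily combine the two least-frequent nodes:
Z(12) + U(14) → 26
26 + X(29) → 55
V(30) + P(48) → 78
R(54) + 55 → 109
78 + 109 → 187
Each symbol's bit-cost is frequency × depth; summing gives 455 bits (equivalently 26 + 55 + 78 + 109 + 187).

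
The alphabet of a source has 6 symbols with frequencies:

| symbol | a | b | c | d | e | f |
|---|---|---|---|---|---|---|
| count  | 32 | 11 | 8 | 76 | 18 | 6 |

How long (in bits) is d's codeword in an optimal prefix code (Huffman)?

1

Build the tree from the bottom:
combine f(6), c(8) → 14
combine b(11), 14 → 25
combine e(18), 25 → 43
combine a(32), 43 → 75
combine 75, d(76) → 151
d is a child of the root — depth 1, so its codeword is a single bit.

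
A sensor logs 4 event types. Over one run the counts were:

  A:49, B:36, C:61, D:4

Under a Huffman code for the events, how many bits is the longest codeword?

3

Merge the two lowest-weight nodes at each step:
D(4) + B(36) → 40
40 + A(49) → 89
C(61) + 89 → 150
Maximum depth reached is 3.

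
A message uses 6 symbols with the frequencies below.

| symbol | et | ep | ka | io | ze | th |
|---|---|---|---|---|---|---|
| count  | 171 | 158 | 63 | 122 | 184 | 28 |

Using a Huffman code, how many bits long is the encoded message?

Build the Huffman tree bottom-up:
combine th(28), ka(63) → 91
combine 91, io(122) → 213
combine ep(158), et(171) → 329
combine ze(184), 213 → 397
combine 329, 397 → 726
Total encoded bits = sum of merged weights = 91 + 213 + 329 + 397 + 726 = 1756.

1756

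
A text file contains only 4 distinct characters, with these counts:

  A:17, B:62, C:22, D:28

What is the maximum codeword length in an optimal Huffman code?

3

Merge the two lowest-weight nodes at each step:
combine A(17), C(22) → 39
combine D(28), 39 → 67
combine B(62), 67 → 129
Maximum depth reached is 3.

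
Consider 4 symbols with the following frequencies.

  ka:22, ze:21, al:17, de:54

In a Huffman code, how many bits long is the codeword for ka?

Build the tree from the bottom:
combine al(17), ze(21) → 38
combine ka(22), 38 → 60
combine de(54), 60 → 114
The subtree containing ka is merged 2 times, so code length = 2.

2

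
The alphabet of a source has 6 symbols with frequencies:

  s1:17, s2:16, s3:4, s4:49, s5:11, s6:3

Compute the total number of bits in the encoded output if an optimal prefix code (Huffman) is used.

Merge the two smallest weights repeatedly:
combine s6(3), s3(4) → 7
combine 7, s5(11) → 18
combine s2(16), s1(17) → 33
combine 18, 33 → 51
combine s4(49), 51 → 100
Each symbol's bit-cost is frequency × depth; summing gives 209 bits (equivalently 7 + 18 + 33 + 51 + 100).

209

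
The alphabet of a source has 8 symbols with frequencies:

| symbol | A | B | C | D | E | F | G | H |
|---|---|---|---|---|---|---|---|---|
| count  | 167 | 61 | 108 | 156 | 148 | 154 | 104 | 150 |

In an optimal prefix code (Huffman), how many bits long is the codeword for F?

Huffman merges, smallest pair first:
combine B(61), G(104) → 165
combine C(108), E(148) → 256
combine H(150), F(154) → 304
combine D(156), 165 → 321
combine A(167), 256 → 423
combine 304, 321 → 625
combine 423, 625 → 1048
The subtree containing F is merged 3 times, so code length = 3.

3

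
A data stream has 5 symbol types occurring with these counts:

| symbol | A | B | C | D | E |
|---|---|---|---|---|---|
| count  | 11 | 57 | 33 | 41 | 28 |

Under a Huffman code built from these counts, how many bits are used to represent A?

3

Repeatedly merge the two smallest:
merge A(11) and E(28): 39
merge C(33) and 39: 72
merge D(41) and B(57): 98
merge 72 and 98: 170
A sits 3 levels below the root, so its codeword is 3 bits.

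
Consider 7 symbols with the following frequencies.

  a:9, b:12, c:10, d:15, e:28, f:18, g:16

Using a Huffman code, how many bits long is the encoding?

Merge the two smallest weights repeatedly:
merge a(9) and c(10): 19
merge b(12) and d(15): 27
merge g(16) and f(18): 34
merge 19 and 27: 46
merge e(28) and 34: 62
merge 46 and 62: 108
The encoded length is the sum of every internal node's weight: 19 + 27 + 34 + 46 + 62 + 108 = 296 bits.

296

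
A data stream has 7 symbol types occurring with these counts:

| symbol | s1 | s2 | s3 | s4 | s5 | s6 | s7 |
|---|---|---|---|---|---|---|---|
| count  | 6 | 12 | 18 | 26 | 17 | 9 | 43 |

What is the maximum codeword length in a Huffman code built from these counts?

Merge the two lowest-weight nodes at each step:
s1(6) + s6(9) → 15
s2(12) + 15 → 27
s5(17) + s3(18) → 35
s4(26) + 27 → 53
35 + s7(43) → 78
53 + 78 → 131
Maximum depth reached is 4.

4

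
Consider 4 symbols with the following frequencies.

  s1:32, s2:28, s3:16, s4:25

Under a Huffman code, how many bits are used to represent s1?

2

Repeatedly merge the two smallest:
combine s3(16), s4(25) → 41
combine s2(28), s1(32) → 60
combine 41, 60 → 101
s1 sits 2 levels below the root, so its codeword is 2 bits.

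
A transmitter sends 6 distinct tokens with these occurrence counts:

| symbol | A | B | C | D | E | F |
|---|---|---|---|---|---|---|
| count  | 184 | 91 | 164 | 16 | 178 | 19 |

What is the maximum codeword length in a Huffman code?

Merge the two lowest-weight nodes at each step:
D(16) + F(19) → 35
35 + B(91) → 126
126 + C(164) → 290
E(178) + A(184) → 362
290 + 362 → 652
Maximum depth reached is 4.

4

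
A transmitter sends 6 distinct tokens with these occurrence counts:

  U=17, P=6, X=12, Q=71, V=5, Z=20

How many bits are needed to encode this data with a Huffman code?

Greedily combine the two least-frequent nodes:
combine V(5), P(6) → 11
combine 11, X(12) → 23
combine U(17), Z(20) → 37
combine 23, 37 → 60
combine 60, Q(71) → 131
Each symbol's bit-cost is frequency × depth; summing gives 262 bits (equivalently 11 + 23 + 37 + 60 + 131).

262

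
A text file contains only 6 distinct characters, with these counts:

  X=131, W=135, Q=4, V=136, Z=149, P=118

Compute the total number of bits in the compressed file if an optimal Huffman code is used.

1721

Merge the two smallest weights repeatedly:
Q(4) + P(118) → 122
122 + X(131) → 253
W(135) + V(136) → 271
Z(149) + 253 → 402
271 + 402 → 673
Each symbol's bit-cost is frequency × depth; summing gives 1721 bits (equivalently 122 + 253 + 271 + 402 + 673).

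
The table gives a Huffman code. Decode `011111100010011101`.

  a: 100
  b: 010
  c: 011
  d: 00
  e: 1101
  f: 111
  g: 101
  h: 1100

cfabcg

Read left to right; each codeword is recognised as soon as it completes (prefix code):
  011→c | 111→f | 100→a | 010→b | 011→c | 101→g
Decoded message: cfabcg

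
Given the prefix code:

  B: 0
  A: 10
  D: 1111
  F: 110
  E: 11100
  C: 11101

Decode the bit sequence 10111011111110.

ACDF

Read left to right; each codeword is recognised as soon as it completes (prefix code):
  10→A | 11101→C | 1111→D | 110→F
Decoded message: ACDF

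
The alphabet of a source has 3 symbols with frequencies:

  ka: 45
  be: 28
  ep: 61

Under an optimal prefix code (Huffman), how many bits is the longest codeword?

2

Merge the two lowest-weight nodes at each step:
combine be(28), ka(45) → 73
combine ep(61), 73 → 134
The first pair merged (be, ka) ends up deepest, at depth 2.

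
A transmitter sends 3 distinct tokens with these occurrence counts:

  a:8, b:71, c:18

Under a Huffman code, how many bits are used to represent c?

2

Repeatedly merge the two smallest:
combine a(8), c(18) → 26
combine 26, b(71) → 97
The subtree containing c is merged 2 times, so code length = 2.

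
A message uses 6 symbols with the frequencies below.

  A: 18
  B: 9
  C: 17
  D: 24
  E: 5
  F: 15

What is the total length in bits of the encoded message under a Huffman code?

219

Merge the two smallest weights repeatedly:
combine E(5), B(9) → 14
combine 14, F(15) → 29
combine C(17), A(18) → 35
combine D(24), 29 → 53
combine 35, 53 → 88
The encoded length is the sum of every internal node's weight: 14 + 29 + 35 + 53 + 88 = 219 bits.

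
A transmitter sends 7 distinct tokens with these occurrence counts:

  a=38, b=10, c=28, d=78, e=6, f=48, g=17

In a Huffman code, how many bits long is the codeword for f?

2

Build the tree from the bottom:
combine e(6), b(10) → 16
combine 16, g(17) → 33
combine c(28), 33 → 61
combine a(38), f(48) → 86
combine 61, d(78) → 139
combine 86, 139 → 225
f's leaf is at depth 2, giving a 2-bit codeword.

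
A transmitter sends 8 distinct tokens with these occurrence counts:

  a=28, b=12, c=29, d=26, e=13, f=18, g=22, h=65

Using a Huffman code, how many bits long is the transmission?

599

Build the Huffman tree bottom-up:
merge b(12) and e(13): 25
merge f(18) and g(22): 40
merge 25 and d(26): 51
merge a(28) and c(29): 57
merge 40 and 51: 91
merge 57 and h(65): 122
merge 91 and 122: 213
The encoded length is the sum of every internal node's weight: 25 + 40 + 51 + 57 + 91 + 122 + 213 = 599 bits.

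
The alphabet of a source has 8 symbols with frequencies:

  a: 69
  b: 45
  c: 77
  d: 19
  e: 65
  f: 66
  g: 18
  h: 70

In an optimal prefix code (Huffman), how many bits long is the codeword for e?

3

Repeatedly merge the two smallest:
combine g(18), d(19) → 37
combine 37, b(45) → 82
combine e(65), f(66) → 131
combine a(69), h(70) → 139
combine c(77), 82 → 159
combine 131, 139 → 270
combine 159, 270 → 429
e's leaf is at depth 3, giving a 3-bit codeword.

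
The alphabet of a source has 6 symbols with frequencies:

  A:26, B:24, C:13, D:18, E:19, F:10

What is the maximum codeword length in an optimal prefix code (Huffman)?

Merge the two lowest-weight nodes at each step:
combine F(10), C(13) → 23
combine D(18), E(19) → 37
combine 23, B(24) → 47
combine A(26), 37 → 63
combine 47, 63 → 110
Maximum depth reached is 3.

3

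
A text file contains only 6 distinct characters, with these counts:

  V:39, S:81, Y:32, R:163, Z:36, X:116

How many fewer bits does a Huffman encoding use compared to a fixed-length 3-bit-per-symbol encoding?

292

Fixed-length: 3 bits × 467 symbols = 1401 bits.
Huffman merges:
merge Y(32) and Z(36): 68
merge V(39) and 68: 107
merge S(81) and 107: 188
merge X(116) and R(163): 279
merge 188 and 279: 467
Huffman total = 68 + 107 + 188 + 279 + 467 = 1109 bits.
Saving = 1401 − 1109 = 292 bits.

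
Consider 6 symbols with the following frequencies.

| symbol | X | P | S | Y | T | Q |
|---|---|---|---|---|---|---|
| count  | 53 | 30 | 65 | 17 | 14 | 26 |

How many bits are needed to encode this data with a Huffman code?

497

Greedily combine the two least-frequent nodes:
T(14) + Y(17) → 31
Q(26) + P(30) → 56
31 + X(53) → 84
56 + S(65) → 121
84 + 121 → 205
Each symbol's bit-cost is frequency × depth; summing gives 497 bits (equivalently 31 + 56 + 84 + 121 + 205).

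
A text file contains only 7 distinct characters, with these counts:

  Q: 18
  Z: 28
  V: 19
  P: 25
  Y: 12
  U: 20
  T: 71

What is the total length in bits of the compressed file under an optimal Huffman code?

Merge the two smallest weights repeatedly:
combine Y(12), Q(18) → 30
combine V(19), U(20) → 39
combine P(25), Z(28) → 53
combine 30, 39 → 69
combine 53, 69 → 122
combine T(71), 122 → 193
Total encoded bits = sum of merged weights = 30 + 39 + 53 + 69 + 122 + 193 = 506.

506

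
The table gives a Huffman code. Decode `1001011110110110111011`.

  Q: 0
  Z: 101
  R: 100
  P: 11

Read left to right; each codeword is recognised as soon as it completes (prefix code):
  100→R | 101→Z | 11→P | 101→Z | 101→Z | 101→Z | 11→P | 0→Q | 11→P
Decoded message: RZPZZZPQP

RZPZZZPQP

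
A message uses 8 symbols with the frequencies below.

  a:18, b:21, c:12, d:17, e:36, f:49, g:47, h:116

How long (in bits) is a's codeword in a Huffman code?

Huffman merges, smallest pair first:
combine c(12), d(17) → 29
combine a(18), b(21) → 39
combine 29, e(36) → 65
combine 39, g(47) → 86
combine f(49), 65 → 114
combine 86, 114 → 200
combine h(116), 200 → 316
a's leaf is at depth 4, giving a 4-bit codeword.

4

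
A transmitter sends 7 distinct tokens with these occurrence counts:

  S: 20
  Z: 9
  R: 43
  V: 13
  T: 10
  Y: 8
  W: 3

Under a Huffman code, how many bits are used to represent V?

3

Huffman merges, smallest pair first:
combine W(3), Y(8) → 11
combine Z(9), T(10) → 19
combine 11, V(13) → 24
combine 19, S(20) → 39
combine 24, 39 → 63
combine R(43), 63 → 106
V sits 3 levels below the root, so its codeword is 3 bits.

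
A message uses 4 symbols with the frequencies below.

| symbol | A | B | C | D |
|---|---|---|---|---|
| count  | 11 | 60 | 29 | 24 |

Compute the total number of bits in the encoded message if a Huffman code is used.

223

Build the Huffman tree bottom-up:
A(11) + D(24) → 35
C(29) + 35 → 64
B(60) + 64 → 124
The encoded length is the sum of every internal node's weight: 35 + 64 + 124 = 223 bits.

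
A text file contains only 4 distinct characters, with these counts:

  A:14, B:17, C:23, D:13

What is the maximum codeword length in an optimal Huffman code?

2

Merge the two lowest-weight nodes at each step:
D(13) + A(14) → 27
B(17) + C(23) → 40
27 + 40 → 67
The rarest symbols sit at the bottom; the longest codeword is 2 bits.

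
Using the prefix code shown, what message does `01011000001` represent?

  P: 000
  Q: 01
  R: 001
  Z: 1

QQZPR

Read left to right; each codeword is recognised as soon as it completes (prefix code):
  01→Q | 01→Q | 1→Z | 000→P | 001→R
Decoded message: QQZPR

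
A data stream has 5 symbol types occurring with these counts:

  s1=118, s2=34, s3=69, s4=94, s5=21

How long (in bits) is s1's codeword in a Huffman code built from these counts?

Build the tree from the bottom:
merge s5(21) and s2(34): 55
merge 55 and s3(69): 124
merge s4(94) and s1(118): 212
merge 124 and 212: 336
s1 sits 2 levels below the root, so its codeword is 2 bits.

2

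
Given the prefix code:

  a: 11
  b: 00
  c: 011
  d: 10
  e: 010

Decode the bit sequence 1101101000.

aceb

Read left to right; each codeword is recognised as soon as it completes (prefix code):
  11→a | 011→c | 010→e | 00→b
Decoded message: aceb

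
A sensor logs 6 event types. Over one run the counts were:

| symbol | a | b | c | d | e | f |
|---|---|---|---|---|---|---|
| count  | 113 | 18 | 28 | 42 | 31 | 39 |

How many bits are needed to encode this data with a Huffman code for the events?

Greedily combine the two least-frequent nodes:
b(18) + c(28) → 46
e(31) + f(39) → 70
d(42) + 46 → 88
70 + 88 → 158
a(113) + 158 → 271
Each symbol's bit-cost is frequency × depth; summing gives 633 bits (equivalently 46 + 70 + 88 + 158 + 271).

633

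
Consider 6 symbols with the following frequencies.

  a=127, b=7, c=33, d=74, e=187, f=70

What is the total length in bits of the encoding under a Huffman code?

Greedily combine the two least-frequent nodes:
b(7) + c(33) → 40
40 + f(70) → 110
d(74) + 110 → 184
a(127) + 184 → 311
e(187) + 311 → 498
Total encoded bits = sum of merged weights = 40 + 110 + 184 + 311 + 498 = 1143.

1143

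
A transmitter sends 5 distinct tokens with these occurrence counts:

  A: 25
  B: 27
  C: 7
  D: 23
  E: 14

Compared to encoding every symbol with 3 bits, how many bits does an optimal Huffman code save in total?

75

Fixed-length: 3 bits × 96 symbols = 288 bits.
Huffman merges:
C(7) + E(14) → 21
21 + D(23) → 44
A(25) + B(27) → 52
44 + 52 → 96
Huffman total = 21 + 44 + 52 + 96 = 213 bits.
Saving = 288 − 213 = 75 bits.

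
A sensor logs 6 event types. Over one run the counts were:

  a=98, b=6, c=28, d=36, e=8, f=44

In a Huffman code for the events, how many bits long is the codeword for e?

5

Huffman merges, smallest pair first:
merge b(6) and e(8): 14
merge 14 and c(28): 42
merge d(36) and 42: 78
merge f(44) and 78: 122
merge a(98) and 122: 220
e's leaf is at depth 5, giving a 5-bit codeword.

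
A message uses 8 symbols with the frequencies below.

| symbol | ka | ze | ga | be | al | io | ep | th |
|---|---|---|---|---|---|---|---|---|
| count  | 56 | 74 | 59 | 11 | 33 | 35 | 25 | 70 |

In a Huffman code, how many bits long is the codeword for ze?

Build the tree from the bottom:
merge be(11) and ep(25): 36
merge al(33) and io(35): 68
merge 36 and ka(56): 92
merge ga(59) and 68: 127
merge th(70) and ze(74): 144
merge 92 and 127: 219
merge 144 and 219: 363
The subtree containing ze is merged 2 times, so code length = 2.

2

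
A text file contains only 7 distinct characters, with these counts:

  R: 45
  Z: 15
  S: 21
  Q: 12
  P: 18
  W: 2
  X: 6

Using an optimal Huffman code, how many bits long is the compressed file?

Merge the two smallest weights repeatedly:
merge W(2) and X(6): 8
merge 8 and Q(12): 20
merge Z(15) and P(18): 33
merge 20 and S(21): 41
merge 33 and 41: 74
merge R(45) and 74: 119
The encoded length is the sum of every internal node's weight: 8 + 20 + 33 + 41 + 74 + 119 = 295 bits.

295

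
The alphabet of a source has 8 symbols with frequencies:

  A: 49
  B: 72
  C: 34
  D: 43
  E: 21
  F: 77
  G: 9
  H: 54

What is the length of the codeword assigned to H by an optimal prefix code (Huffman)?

3

Huffman merges, smallest pair first:
merge G(9) and E(21): 30
merge 30 and C(34): 64
merge D(43) and A(49): 92
merge H(54) and 64: 118
merge B(72) and F(77): 149
merge 92 and 118: 210
merge 149 and 210: 359
The subtree containing H is merged 3 times, so code length = 3.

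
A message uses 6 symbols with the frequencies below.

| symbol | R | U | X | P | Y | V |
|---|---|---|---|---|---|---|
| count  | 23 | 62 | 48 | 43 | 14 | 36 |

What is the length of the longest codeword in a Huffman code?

Merge the two lowest-weight nodes at each step:
combine Y(14), R(23) → 37
combine V(36), 37 → 73
combine P(43), X(48) → 91
combine U(62), 73 → 135
combine 91, 135 → 226
The rarest symbols sit at the bottom; the longest codeword is 4 bits.

4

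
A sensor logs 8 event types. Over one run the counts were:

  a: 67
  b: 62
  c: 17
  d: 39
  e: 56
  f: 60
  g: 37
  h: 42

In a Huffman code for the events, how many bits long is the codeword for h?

Build the tree from the bottom:
c(17) + g(37) → 54
d(39) + h(42) → 81
54 + e(56) → 110
f(60) + b(62) → 122
a(67) + 81 → 148
110 + 122 → 232
148 + 232 → 380
The subtree containing h is merged 3 times, so code length = 3.

3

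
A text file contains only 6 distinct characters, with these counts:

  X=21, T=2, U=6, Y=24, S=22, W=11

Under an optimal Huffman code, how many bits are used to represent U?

4

Repeatedly merge the two smallest:
T(2) + U(6) → 8
8 + W(11) → 19
19 + X(21) → 40
S(22) + Y(24) → 46
40 + 46 → 86
The subtree containing U is merged 4 times, so code length = 4.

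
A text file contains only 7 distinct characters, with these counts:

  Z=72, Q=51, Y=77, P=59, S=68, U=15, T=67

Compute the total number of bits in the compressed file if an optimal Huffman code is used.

Merge the two smallest weights repeatedly:
merge U(15) and Q(51): 66
merge P(59) and 66: 125
merge T(67) and S(68): 135
merge Z(72) and Y(77): 149
merge 125 and 135: 260
merge 149 and 260: 409
Total encoded bits = sum of merged weights = 66 + 125 + 135 + 149 + 260 + 409 = 1144.

1144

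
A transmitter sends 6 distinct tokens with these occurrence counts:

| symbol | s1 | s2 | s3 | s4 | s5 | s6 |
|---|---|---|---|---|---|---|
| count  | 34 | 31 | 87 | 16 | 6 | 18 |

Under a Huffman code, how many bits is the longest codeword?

4

Merge the two lowest-weight nodes at each step:
merge s5(6) and s4(16): 22
merge s6(18) and 22: 40
merge s2(31) and s1(34): 65
merge 40 and 65: 105
merge s3(87) and 105: 192
The first pair merged (s5, s4) ends up deepest, at depth 4.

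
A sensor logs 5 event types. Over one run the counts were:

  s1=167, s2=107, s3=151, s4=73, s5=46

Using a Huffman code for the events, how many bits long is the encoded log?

1207

Greedily combine the two least-frequent nodes:
s5(46) + s4(73) → 119
s2(107) + 119 → 226
s3(151) + s1(167) → 318
226 + 318 → 544
The encoded length is the sum of every internal node's weight: 119 + 226 + 318 + 544 = 1207 bits.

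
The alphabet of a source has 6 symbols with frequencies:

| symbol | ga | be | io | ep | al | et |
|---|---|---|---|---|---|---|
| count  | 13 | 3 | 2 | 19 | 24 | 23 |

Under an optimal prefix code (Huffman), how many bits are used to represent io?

Repeatedly merge the two smallest:
combine io(2), be(3) → 5
combine 5, ga(13) → 18
combine 18, ep(19) → 37
combine et(23), al(24) → 47
combine 37, 47 → 84
io sits 4 levels below the root, so its codeword is 4 bits.

4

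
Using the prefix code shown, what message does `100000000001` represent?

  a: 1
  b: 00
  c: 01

Read left to right; each codeword is recognised as soon as it completes (prefix code):
  1→a | 00→b | 00→b | 00→b | 00→b | 00→b | 1→a
Decoded message: abbbbba

abbbbba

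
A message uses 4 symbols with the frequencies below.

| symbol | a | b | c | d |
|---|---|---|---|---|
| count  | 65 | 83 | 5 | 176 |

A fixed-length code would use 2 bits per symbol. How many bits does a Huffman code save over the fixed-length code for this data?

106

Fixed-length: 2 bits × 329 symbols = 658 bits.
Huffman merges:
c(5) + a(65) → 70
70 + b(83) → 153
153 + d(176) → 329
Huffman total = 70 + 153 + 329 = 552 bits.
Saving = 658 − 552 = 106 bits.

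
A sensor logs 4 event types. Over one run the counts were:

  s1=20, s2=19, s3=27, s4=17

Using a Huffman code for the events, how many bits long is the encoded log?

Merge the two smallest weights repeatedly:
merge s4(17) and s2(19): 36
merge s1(20) and s3(27): 47
merge 36 and 47: 83
The encoded length is the sum of every internal node's weight: 36 + 47 + 83 = 166 bits.

166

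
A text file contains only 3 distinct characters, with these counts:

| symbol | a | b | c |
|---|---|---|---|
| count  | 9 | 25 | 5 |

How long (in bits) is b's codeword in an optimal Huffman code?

1

Huffman merges, smallest pair first:
c(5) + a(9) → 14
14 + b(25) → 39
b is a child of the root — depth 1, so its codeword is a single bit.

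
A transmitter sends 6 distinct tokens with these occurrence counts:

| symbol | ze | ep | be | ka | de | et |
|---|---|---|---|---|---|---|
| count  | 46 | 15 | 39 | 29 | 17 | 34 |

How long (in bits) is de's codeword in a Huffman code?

4

Repeatedly merge the two smallest:
ep(15) + de(17) → 32
ka(29) + 32 → 61
et(34) + be(39) → 73
ze(46) + 61 → 107
73 + 107 → 180
de sits 4 levels below the root, so its codeword is 4 bits.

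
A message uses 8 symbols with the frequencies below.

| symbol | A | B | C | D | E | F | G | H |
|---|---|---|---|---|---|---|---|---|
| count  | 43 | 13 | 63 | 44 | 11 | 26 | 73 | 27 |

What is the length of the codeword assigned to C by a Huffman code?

2

Repeatedly merge the two smallest:
E(11) + B(13) → 24
24 + F(26) → 50
H(27) + A(43) → 70
D(44) + 50 → 94
C(63) + 70 → 133
G(73) + 94 → 167
133 + 167 → 300
C sits 2 levels below the root, so its codeword is 2 bits.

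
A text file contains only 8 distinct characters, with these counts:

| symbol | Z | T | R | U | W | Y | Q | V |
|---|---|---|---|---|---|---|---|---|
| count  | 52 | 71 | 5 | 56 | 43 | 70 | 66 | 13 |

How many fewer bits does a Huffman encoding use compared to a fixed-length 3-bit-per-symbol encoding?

Fixed-length: 3 bits × 376 symbols = 1128 bits.
Huffman merges:
combine R(5), V(13) → 18
combine 18, W(43) → 61
combine Z(52), U(56) → 108
combine 61, Q(66) → 127
combine Y(70), T(71) → 141
combine 108, 127 → 235
combine 141, 235 → 376
Huffman total = 18 + 61 + 108 + 127 + 141 + 235 + 376 = 1066 bits.
Saving = 1128 − 1066 = 62 bits.

62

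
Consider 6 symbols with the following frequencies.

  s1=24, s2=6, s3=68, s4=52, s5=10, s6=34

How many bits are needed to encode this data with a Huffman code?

444

Merge the two smallest weights repeatedly:
merge s2(6) and s5(10): 16
merge 16 and s1(24): 40
merge s6(34) and 40: 74
merge s4(52) and s3(68): 120
merge 74 and 120: 194
The encoded length is the sum of every internal node's weight: 16 + 40 + 74 + 120 + 194 = 444 bits.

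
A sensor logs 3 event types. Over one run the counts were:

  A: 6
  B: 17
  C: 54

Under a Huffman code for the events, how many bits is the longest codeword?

Merge the two lowest-weight nodes at each step:
A(6) + B(17) → 23
23 + C(54) → 77
Maximum depth reached is 2.

2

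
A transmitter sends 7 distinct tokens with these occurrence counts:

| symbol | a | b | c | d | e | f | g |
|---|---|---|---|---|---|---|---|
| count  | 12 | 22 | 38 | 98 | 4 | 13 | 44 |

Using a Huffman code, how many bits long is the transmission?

Merge the two smallest weights repeatedly:
merge e(4) and a(12): 16
merge f(13) and 16: 29
merge b(22) and 29: 51
merge c(38) and g(44): 82
merge 51 and 82: 133
merge d(98) and 133: 231
Total encoded bits = sum of merged weights = 16 + 29 + 51 + 82 + 133 + 231 = 542.

542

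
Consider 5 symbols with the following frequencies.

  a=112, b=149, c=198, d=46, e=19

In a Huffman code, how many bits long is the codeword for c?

1

Huffman merges, smallest pair first:
e(19) + d(46) → 65
65 + a(112) → 177
b(149) + 177 → 326
c(198) + 326 → 524
c sits one level below the root: a 1-bit codeword.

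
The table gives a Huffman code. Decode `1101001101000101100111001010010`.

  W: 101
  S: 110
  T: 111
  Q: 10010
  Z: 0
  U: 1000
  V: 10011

Read left to right; each codeword is recognised as soon as it completes (prefix code):
  110→S | 10011→V | 0→Z | 1000→U | 101→W | 10011→V | 10010→Q | 10010→Q
Decoded message: SVZUWVQQ

SVZUWVQQ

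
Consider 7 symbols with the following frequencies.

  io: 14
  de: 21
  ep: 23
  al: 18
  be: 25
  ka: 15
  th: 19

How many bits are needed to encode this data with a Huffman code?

Build the Huffman tree bottom-up:
combine io(14), ka(15) → 29
combine al(18), th(19) → 37
combine de(21), ep(23) → 44
combine be(25), 29 → 54
combine 37, 44 → 81
combine 54, 81 → 135
Total encoded bits = sum of merged weights = 29 + 37 + 44 + 54 + 81 + 135 = 380.

380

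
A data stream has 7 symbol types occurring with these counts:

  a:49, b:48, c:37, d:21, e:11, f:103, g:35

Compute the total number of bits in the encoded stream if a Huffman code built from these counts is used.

792

Greedily combine the two least-frequent nodes:
combine e(11), d(21) → 32
combine 32, g(35) → 67
combine c(37), b(48) → 85
combine a(49), 67 → 116
combine 85, f(103) → 188
combine 116, 188 → 304
Each symbol's bit-cost is frequency × depth; summing gives 792 bits (equivalently 32 + 67 + 85 + 116 + 188 + 304).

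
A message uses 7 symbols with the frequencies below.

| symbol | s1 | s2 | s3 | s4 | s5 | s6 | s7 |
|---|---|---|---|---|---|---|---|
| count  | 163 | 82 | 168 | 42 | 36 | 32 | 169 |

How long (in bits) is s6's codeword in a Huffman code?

Huffman merges, smallest pair first:
s6(32) + s5(36) → 68
s4(42) + 68 → 110
s2(82) + 110 → 192
s1(163) + s3(168) → 331
s7(169) + 192 → 361
331 + 361 → 692
s6's leaf is at depth 5, giving a 5-bit codeword.

5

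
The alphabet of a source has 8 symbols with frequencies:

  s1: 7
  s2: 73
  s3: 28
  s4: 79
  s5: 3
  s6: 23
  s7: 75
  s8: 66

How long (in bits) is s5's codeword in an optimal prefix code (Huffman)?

Build the tree from the bottom:
combine s5(3), s1(7) → 10
combine 10, s6(23) → 33
combine s3(28), 33 → 61
combine 61, s8(66) → 127
combine s2(73), s7(75) → 148
combine s4(79), 127 → 206
combine 148, 206 → 354
The subtree containing s5 is merged 6 times, so code length = 6.

6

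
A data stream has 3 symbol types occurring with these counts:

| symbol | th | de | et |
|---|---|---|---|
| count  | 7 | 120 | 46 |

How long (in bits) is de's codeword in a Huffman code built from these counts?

Build the tree from the bottom:
merge th(7) and et(46): 53
merge 53 and de(120): 173
de is merged only at the final step, so code length = 1.

1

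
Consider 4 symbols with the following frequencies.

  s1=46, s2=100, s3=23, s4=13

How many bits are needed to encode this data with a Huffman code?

Greedily combine the two least-frequent nodes:
s4(13) + s3(23) → 36
36 + s1(46) → 82
82 + s2(100) → 182
The encoded length is the sum of every internal node's weight: 36 + 82 + 182 = 300 bits.

300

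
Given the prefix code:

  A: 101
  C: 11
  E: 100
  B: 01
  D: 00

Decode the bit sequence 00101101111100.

DAACCD

Read left to right; each codeword is recognised as soon as it completes (prefix code):
  00→D | 101→A | 101→A | 11→C | 11→C | 00→D
Decoded message: DAACCD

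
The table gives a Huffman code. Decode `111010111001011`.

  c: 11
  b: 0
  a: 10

caacabac

Read left to right; each codeword is recognised as soon as it completes (prefix code):
  11→c | 10→a | 10→a | 11→c | 10→a | 0→b | 10→a | 11→c
Decoded message: caacabac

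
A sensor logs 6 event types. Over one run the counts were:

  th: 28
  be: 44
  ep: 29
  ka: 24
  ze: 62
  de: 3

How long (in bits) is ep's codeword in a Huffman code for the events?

Build the tree from the bottom:
de(3) + ka(24) → 27
27 + th(28) → 55
ep(29) + be(44) → 73
55 + ze(62) → 117
73 + 117 → 190
ep sits 2 levels below the root, so its codeword is 2 bits.

2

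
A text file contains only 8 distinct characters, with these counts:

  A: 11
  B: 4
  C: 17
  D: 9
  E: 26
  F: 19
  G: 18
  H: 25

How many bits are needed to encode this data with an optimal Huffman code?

373

Merge the two smallest weights repeatedly:
B(4) + D(9) → 13
A(11) + 13 → 24
C(17) + G(18) → 35
F(19) + 24 → 43
H(25) + E(26) → 51
35 + 43 → 78
51 + 78 → 129
The encoded length is the sum of every internal node's weight: 13 + 24 + 35 + 43 + 51 + 78 + 129 = 373 bits.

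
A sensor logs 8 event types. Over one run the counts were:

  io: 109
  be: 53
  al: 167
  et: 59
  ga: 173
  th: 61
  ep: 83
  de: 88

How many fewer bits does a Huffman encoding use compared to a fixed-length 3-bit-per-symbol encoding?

Fixed-length: 3 bits × 793 symbols = 2379 bits.
Huffman merges:
merge be(53) and et(59): 112
merge th(61) and ep(83): 144
merge de(88) and io(109): 197
merge 112 and 144: 256
merge al(167) and ga(173): 340
merge 197 and 256: 453
merge 340 and 453: 793
Huffman total = 112 + 144 + 197 + 256 + 340 + 453 + 793 = 2295 bits.
Saving = 2379 − 2295 = 84 bits.

84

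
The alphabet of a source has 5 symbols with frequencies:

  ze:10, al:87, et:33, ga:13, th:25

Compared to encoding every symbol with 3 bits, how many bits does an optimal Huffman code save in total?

Fixed-length: 3 bits × 168 symbols = 504 bits.
Huffman merges:
combine ze(10), ga(13) → 23
combine 23, th(25) → 48
combine et(33), 48 → 81
combine 81, al(87) → 168
Huffman total = 23 + 48 + 81 + 168 = 320 bits.
Saving = 504 − 320 = 184 bits.

184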